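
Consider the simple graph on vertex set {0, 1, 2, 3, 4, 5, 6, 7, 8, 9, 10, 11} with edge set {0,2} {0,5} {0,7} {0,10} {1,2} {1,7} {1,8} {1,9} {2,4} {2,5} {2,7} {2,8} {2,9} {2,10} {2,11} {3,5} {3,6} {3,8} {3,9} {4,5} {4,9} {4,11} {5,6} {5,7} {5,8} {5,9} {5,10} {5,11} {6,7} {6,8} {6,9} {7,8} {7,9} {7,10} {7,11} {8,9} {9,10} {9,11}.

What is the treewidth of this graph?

A width-4 tree decomposition is:
Bags: B1 = {5, 6, 7, 8, 9}  B2 = {2, 5, 7, 8, 9}  B3 = {2, 5, 7, 9, 11}  B4 = {1, 2, 7, 8, 9}  B5 = {2, 5, 7, 9, 10}  B6 = {0, 2, 5, 7, 10}  B7 = {2, 4, 5, 9, 11}  B8 = {3, 5, 6, 8, 9}
Tree: B1–B2, B2–B3, B2–B4, B2–B5, B5–B6, B3–B7, B1–B8
Each bag holds 5 vertices, so the decomposition has width 4, which upper-bounds the treewidth. For the lower bound, the 5 vertices {1, 2, 7, 8, 9} are pairwise adjacent, and any tree decomposition puts a clique entirely inside one bag — forcing width ≥ 4. Combining the bounds, tw(G) = 4.

4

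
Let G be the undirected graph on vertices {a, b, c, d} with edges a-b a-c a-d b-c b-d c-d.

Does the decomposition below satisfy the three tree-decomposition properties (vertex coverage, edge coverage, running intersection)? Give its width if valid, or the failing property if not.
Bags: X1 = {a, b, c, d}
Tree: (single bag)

Yes; width 3.

Every vertex of G appears in some bag (union = {a, b, c, d}); every edge is covered by a bag; and for each vertex v the set of bags containing v is connected in the bag tree. The decomposition is therefore valid. The largest bag has 4 vertices, so the width is 3.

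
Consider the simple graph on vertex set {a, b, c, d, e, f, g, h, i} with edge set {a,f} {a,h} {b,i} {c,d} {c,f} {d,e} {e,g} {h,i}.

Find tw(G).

1

A width-1 tree decomposition is:
Bags: B1 = {b, i}  B2 = {h, i}  B3 = {a, h}  B4 = {a, f}  B5 = {c, f}  B6 = {c, d}  B7 = {d, e}  B8 = {e, g}
Tree: B1–B2, B2–B3, B3–B4, B4–B5, B5–B6, B6–B7, B7–B8
Every bag has size at most 2, so the width is 2 − 1 = 1 and tw(G) ≤ 1. Any graph with an edge has treewidth ≥ 1, and G has the edge b–i. The upper and lower bounds meet at 1, so that is the treewidth.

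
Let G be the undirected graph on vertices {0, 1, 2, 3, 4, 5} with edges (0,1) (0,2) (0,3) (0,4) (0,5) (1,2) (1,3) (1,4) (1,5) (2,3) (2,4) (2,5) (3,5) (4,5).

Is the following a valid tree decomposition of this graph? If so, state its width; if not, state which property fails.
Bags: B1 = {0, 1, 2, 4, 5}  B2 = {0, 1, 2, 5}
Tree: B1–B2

No — vertex 3 appears in no bag.

A tree decomposition must satisfy three properties: every vertex lies in some bag; for every edge, both endpoints lie together in some bag; and for every vertex, the bags containing it form a connected subtree. Here vertex 3 appears in no bag, so the decomposition is invalid.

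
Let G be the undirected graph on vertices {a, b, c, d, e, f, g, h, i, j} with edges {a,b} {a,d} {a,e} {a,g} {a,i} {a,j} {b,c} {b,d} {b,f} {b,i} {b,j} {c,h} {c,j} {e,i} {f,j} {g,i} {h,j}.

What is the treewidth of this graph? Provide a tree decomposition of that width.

Treewidth 2.
One optimal decomposition is:
Bags: B1 = {a, b, j}  B2 = {a, b, i}  B3 = {a, g, i}  B4 = {b, c, j}  B5 = {c, h, j}  B6 = {a, b, d}  B7 = {b, f, j}  B8 = {a, e, i}
Tree: B1–B2, B2–B3, B1–B4, B4–B5, B1–B6, B1–B7, B3–B8

Each bag holds 3 vertices, so the decomposition has width 2, which upper-bounds the treewidth. Conversely, {a, g, i} is a clique of size 3, and the vertices of any clique must share a bag in every tree decomposition; so some bag has ≥ 3 vertices and tw(G) ≥ 2. The upper and lower bounds meet at 2, so that is the treewidth.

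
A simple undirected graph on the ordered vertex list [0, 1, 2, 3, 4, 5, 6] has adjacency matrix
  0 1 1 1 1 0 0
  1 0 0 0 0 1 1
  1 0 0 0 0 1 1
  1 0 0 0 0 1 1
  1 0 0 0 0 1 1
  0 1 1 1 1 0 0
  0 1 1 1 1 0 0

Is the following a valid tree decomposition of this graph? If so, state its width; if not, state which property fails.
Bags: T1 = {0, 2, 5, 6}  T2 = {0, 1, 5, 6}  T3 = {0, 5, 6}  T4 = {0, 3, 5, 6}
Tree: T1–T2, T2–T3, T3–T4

No — vertex 4 appears in no bag.

A tree decomposition must satisfy three properties: every vertex lies in some bag; for every edge, both endpoints lie together in some bag; and for every vertex, the bags containing it form a connected subtree. Here vertex 4 appears in no bag, so the decomposition is invalid.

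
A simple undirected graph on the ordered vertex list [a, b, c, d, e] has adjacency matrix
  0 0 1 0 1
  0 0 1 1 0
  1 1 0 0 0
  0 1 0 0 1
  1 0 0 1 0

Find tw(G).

A width-2 tree decomposition is:
Bags: B1 = {a, d, e}  B2 = {a, c, d}  B3 = {b, c, d}
Tree: B1–B2, B2–B3
Each bag holds 3 vertices, so the decomposition has width 2, which upper-bounds the treewidth. Since d–e–a–c–b–d is a cycle in G, G is not acyclic. Forests are exactly the graphs of treewidth ≤ 1, so tw(G) ≥ 2. Hence tw(G) = 2 exactly.

2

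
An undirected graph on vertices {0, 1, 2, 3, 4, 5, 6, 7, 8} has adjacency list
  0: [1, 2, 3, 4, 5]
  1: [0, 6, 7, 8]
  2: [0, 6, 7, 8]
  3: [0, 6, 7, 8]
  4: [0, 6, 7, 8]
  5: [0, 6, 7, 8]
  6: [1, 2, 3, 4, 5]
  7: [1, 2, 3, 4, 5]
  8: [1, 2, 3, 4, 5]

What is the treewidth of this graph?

4

A width-4 tree decomposition is:
Bags: B1 = {0, 5, 6, 7, 8}  B2 = {0, 4, 6, 7, 8}  B3 = {0, 2, 6, 7, 8}  B4 = {0, 3, 6, 7, 8}  B5 = {0, 1, 6, 7, 8}
Tree: B1–B2, B2–B3, B3–B4, B4–B5
The largest bag has 5 vertices, giving width 4; this decomposition certifies tw(G) ≤ 4. For the lower bound: the 5 vertex sets {5,7}, {4,6}, {0,2}, {8}, {3} are disjoint, each induces a connected subgraph, and every pair is joined by at least one edge of G. Contracting each set to a single vertex therefore yields K_{5} as a minor, and since treewidth is minor-monotone, tw(G) ≥ tw(K_{5}) = 4. The upper and lower bounds meet at 4, so that is the treewidth.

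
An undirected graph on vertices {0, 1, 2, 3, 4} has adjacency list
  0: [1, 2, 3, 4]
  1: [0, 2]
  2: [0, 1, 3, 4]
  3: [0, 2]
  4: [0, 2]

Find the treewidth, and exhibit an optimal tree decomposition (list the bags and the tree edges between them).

Treewidth 2.
One optimal decomposition is:
Bags: B1 = {0, 2, 3}  B2 = {0, 1, 2}  B3 = {0, 2, 4}
Tree: B1–B2, B2–B3

Every bag has size at most 3, so the width is 3 − 1 = 2 and tw(G) ≤ 2. On the other hand G contains the 3-clique {0, 1, 2}. A clique must lie in a single bag of any decomposition, so no decomposition can have width below 2. Combining the bounds, tw(G) = 2.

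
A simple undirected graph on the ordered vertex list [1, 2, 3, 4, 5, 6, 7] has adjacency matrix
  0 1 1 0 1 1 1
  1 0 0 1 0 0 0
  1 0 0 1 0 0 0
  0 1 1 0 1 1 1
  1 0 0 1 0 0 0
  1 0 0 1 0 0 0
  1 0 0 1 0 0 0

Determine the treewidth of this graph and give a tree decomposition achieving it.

Treewidth 2.
One such decomposition:
Bags: B1 = {1, 4, 6}  B2 = {1, 2, 4}  B3 = {1, 4, 7}  B4 = {1, 3, 4}  B5 = {1, 4, 5}
Tree: B1–B2, B2–B3, B3–B4, B4–B5

Each bag holds 3 vertices, so the decomposition has width 2, which upper-bounds the treewidth. Since 4–6–1–2–4 is a cycle in G, G is not acyclic. Forests are exactly the graphs of treewidth ≤ 1, so tw(G) ≥ 2. Therefore the treewidth is 2.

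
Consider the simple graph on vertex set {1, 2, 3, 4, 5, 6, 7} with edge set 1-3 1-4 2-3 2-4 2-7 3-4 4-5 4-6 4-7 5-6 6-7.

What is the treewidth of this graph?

A width-2 tree decomposition is:
Bags: B1 = {4, 5, 6}  B2 = {4, 6, 7}  B3 = {2, 4, 7}  B4 = {2, 3, 4}  B5 = {1, 3, 4}
Tree: B1–B2, B2–B3, B3–B4, B4–B5
The largest bag has 3 vertices, giving width 2; this decomposition certifies tw(G) ≤ 2. Conversely, {1, 3, 4} is a clique of size 3, and the vertices of any clique must share a bag in every tree decomposition; so some bag has ≥ 3 vertices and tw(G) ≥ 2. Combining the bounds, tw(G) = 2.

2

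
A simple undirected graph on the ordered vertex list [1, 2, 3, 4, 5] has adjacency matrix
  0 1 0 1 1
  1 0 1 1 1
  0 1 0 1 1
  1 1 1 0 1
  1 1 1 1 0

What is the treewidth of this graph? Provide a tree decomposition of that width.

Treewidth 3.
One optimal decomposition is:
Bags: B1 = {2, 3, 4, 5}  B2 = {1, 2, 4, 5}
Tree: B1–B2

The largest bag has 4 vertices, giving width 3; this decomposition certifies tw(G) ≤ 3. Conversely, {1, 2, 4, 5} is a clique of size 4, and the vertices of any clique must share a bag in every tree decomposition; so some bag has ≥ 4 vertices and tw(G) ≥ 3. The upper and lower bounds meet at 3, so that is the treewidth.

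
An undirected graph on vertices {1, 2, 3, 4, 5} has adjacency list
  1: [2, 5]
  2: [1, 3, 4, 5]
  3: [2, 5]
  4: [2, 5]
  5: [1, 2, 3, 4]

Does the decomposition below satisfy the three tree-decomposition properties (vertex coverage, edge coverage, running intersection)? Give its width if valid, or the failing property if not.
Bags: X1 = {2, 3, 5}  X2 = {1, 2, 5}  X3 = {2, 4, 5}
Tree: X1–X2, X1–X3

Vertex coverage: the bags together contain {1, 2, 3, 4, 5}, the full vertex set. Edge coverage: each edge of G has both endpoints in at least one bag. Running intersection: for every vertex, the bags containing it form a connected subtree. All three properties hold, so this is a valid tree decomposition of width max|bag| − 1 = 2, and hence tw(G) ≤ 2.

Yes; width 2.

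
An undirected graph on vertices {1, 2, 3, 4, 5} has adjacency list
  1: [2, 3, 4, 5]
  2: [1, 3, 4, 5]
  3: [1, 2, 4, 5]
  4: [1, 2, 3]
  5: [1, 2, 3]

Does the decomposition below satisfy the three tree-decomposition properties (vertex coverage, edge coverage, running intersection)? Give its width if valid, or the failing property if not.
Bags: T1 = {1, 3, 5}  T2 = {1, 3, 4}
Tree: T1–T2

No — vertex 2 appears in no bag.

A tree decomposition must satisfy three properties: every vertex lies in some bag; for every edge, both endpoints lie together in some bag; and for every vertex, the bags containing it form a connected subtree. Here vertex 2 appears in no bag, so the decomposition is invalid.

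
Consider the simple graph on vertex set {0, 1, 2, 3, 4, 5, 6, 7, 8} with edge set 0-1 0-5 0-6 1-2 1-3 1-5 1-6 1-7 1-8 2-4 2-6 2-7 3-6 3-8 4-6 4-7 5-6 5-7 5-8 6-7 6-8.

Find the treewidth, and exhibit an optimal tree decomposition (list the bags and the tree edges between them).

Every bag has size at most 4, so the width is 4 − 1 = 3 and tw(G) ≤ 3. Conversely, {1, 2, 6, 7} is a clique of size 4, and the vertices of any clique must share a bag in every tree decomposition; so some bag has ≥ 4 vertices and tw(G) ≥ 3. Hence tw(G) = 3 exactly.

Treewidth 3.
Bags: B1 = {1, 2, 6, 7}  B2 = {1, 5, 6, 7}  B3 = {1, 5, 6, 8}  B4 = {1, 3, 6, 8}  B5 = {0, 1, 5, 6}  B6 = {2, 4, 6, 7}
Tree: B1–B2, B2–B3, B3–B4, B2–B5, B1–B6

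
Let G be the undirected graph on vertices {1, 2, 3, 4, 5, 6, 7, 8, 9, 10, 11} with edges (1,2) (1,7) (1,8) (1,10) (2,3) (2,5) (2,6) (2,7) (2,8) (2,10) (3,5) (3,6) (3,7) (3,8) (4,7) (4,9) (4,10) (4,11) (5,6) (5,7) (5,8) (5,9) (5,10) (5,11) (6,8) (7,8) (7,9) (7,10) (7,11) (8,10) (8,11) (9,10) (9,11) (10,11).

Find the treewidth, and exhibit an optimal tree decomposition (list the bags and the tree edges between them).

Treewidth 4.
One optimal decomposition is:
Bags: B1 = {1, 2, 7, 8, 10}  B2 = {2, 5, 7, 8, 10}  B3 = {5, 7, 8, 10, 11}  B4 = {5, 7, 9, 10, 11}  B5 = {2, 3, 5, 7, 8}  B6 = {4, 7, 9, 10, 11}  B7 = {2, 3, 5, 6, 8}
Tree: B1–B2, B2–B3, B3–B4, B2–B5, B4–B6, B5–B7

The largest bag has 5 vertices, giving width 4; this decomposition certifies tw(G) ≤ 4. For the lower bound, the 5 vertices {2, 3, 5, 6, 8} are pairwise adjacent, and any tree decomposition puts a clique entirely inside one bag — forcing width ≥ 4. Combining the bounds, tw(G) = 4.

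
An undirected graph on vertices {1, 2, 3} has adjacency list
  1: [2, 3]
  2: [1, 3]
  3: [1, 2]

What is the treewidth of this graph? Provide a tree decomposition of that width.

Treewidth 2.
One such decomposition:
Bags: B1 = {1, 2, 3}
Tree: (single bag)

A single bag containing all 3 vertices is trivially a valid decomposition of width 2. On the other hand G contains the 3-clique {1, 2, 3}. A clique must lie in a single bag of any decomposition, so no decomposition can have width below 2. Combining the bounds, tw(G) = 2.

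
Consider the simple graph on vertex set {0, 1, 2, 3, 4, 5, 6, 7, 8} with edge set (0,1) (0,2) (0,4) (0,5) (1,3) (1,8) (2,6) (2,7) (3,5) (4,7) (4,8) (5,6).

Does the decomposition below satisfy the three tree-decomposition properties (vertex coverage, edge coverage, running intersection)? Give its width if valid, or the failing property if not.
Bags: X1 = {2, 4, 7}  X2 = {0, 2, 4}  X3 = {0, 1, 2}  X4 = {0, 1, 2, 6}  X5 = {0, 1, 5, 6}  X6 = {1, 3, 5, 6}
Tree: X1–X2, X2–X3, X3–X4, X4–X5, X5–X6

No — vertex 8 appears in no bag.

A tree decomposition must satisfy three properties: every vertex lies in some bag; for every edge, both endpoints lie together in some bag; and for every vertex, the bags containing it form a connected subtree. Here vertex 8 appears in no bag, so the decomposition is invalid.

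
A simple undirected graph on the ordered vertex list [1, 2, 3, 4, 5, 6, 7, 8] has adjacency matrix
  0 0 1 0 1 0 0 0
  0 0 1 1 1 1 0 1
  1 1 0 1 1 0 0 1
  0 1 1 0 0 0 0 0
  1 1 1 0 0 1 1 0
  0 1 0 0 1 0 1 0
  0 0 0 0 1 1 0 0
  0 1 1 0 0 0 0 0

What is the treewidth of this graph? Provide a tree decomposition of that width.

Treewidth 2.
Bags: B1 = {2, 3, 5}  B2 = {2, 3, 8}  B3 = {2, 5, 6}  B4 = {2, 3, 4}  B5 = {5, 6, 7}  B6 = {1, 3, 5}
Tree: B1–B2, B1–B3, B1–B4, B3–B5, B1–B6

The largest bag has 3 vertices, giving width 2; this decomposition certifies tw(G) ≤ 2. On the other hand G contains the 3-clique {1, 3, 5}. A clique must lie in a single bag of any decomposition, so no decomposition can have width below 2. The upper and lower bounds meet at 2, so that is the treewidth.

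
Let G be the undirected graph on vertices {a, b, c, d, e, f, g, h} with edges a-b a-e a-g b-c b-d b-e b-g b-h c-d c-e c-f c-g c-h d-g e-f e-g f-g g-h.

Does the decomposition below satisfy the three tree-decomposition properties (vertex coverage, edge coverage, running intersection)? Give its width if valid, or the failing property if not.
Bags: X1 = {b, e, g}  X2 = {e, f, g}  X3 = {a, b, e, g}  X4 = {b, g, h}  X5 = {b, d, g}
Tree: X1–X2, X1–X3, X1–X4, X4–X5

A tree decomposition must satisfy three properties: every vertex lies in some bag; for every edge, both endpoints lie together in some bag; and for every vertex, the bags containing it form a connected subtree. Here vertex c appears in no bag, so the decomposition is invalid.

No — vertex c appears in no bag.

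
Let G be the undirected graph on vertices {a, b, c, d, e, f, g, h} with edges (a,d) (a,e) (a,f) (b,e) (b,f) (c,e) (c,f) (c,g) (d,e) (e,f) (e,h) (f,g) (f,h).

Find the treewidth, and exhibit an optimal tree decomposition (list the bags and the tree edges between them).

Treewidth 2.
Bags: B1 = {a, e, f}  B2 = {e, f, h}  B3 = {a, d, e}  B4 = {b, e, f}  B5 = {c, e, f}  B6 = {c, f, g}
Tree: B1–B2, B1–B3, B1–B4, B2–B5, B5–B6

Every bag has size at most 3, so the width is 3 − 1 = 2 and tw(G) ≤ 2. Conversely, {a, d, e} is a clique of size 3, and the vertices of any clique must share a bag in every tree decomposition; so some bag has ≥ 3 vertices and tw(G) ≥ 2. Hence tw(G) = 2 exactly.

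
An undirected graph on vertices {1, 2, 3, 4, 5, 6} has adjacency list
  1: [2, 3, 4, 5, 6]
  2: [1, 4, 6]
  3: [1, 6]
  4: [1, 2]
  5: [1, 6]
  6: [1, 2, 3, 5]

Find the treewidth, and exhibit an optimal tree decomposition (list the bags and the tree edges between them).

Every bag has size at most 3, so the width is 3 − 1 = 2 and tw(G) ≤ 2. Conversely, {1, 2, 4} is a clique of size 3, and the vertices of any clique must share a bag in every tree decomposition; so some bag has ≥ 3 vertices and tw(G) ≥ 2. Combining the bounds, tw(G) = 2.

Treewidth 2.
Bags: B1 = {1, 5, 6}  B2 = {1, 3, 6}  B3 = {1, 2, 6}  B4 = {1, 2, 4}
Tree: B1–B2, B1–B3, B3–B4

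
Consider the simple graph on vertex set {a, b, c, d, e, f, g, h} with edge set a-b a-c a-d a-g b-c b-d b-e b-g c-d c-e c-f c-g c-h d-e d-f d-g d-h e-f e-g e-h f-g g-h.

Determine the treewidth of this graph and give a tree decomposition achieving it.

Every bag has size at most 5, so the width is 5 − 1 = 4 and tw(G) ≤ 4. Conversely, {c, d, e, g, h} is a clique of size 5, and the vertices of any clique must share a bag in every tree decomposition; so some bag has ≥ 5 vertices and tw(G) ≥ 4. Combining the bounds, tw(G) = 4.

Treewidth 4.
Bags: B1 = {a, b, c, d, g}  B2 = {b, c, d, e, g}  B3 = {c, d, e, g, h}  B4 = {c, d, e, f, g}
Tree: B1–B2, B2–B3, B3–B4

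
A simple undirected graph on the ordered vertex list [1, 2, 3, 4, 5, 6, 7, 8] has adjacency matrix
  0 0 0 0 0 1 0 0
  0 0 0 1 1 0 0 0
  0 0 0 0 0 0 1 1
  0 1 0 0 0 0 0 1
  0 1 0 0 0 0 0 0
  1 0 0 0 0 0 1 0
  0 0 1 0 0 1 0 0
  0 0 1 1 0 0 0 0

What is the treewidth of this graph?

A width-1 tree decomposition is:
Bags: B1 = {2, 5}  B2 = {2, 4}  B3 = {4, 8}  B4 = {3, 8}  B5 = {3, 7}  B6 = {6, 7}  B7 = {1, 6}
Tree: B1–B2, B2–B3, B3–B4, B4–B5, B5–B6, B6–B7
Each bag holds 2 vertices, so the decomposition has width 1, which upper-bounds the treewidth. Since G has at least one edge (e.g. 5–2), it is not an edgeless graph, so tw(G) ≥ 1. Hence tw(G) = 1 exactly.

1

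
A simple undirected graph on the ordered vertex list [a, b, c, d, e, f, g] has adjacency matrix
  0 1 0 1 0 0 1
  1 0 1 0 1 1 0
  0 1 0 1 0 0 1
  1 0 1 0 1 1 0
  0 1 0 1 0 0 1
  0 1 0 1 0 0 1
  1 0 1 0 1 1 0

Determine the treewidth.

A width-3 tree decomposition is:
Bags: B1 = {b, c, d, g}  B2 = {b, d, f, g}  B3 = {b, d, e, g}  B4 = {a, b, d, g}
Tree: B1–B2, B2–B3, B3–B4
Every bag has size at most 4, so the width is 4 − 1 = 3 and tw(G) ≤ 3. For the lower bound: the 4 vertex sets {c,d}, {b,f}, {g}, {e} are disjoint, each induces a connected subgraph, and every pair is joined by at least one edge of G. Contracting each set to a single vertex therefore yields K_{4} as a minor, and since treewidth is minor-monotone, tw(G) ≥ tw(K_{4}) = 3. Combining the bounds, tw(G) = 3.

3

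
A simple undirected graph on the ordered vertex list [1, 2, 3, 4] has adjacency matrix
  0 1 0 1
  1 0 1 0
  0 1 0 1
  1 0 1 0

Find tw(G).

A width-2 tree decomposition is:
Bags: B1 = {1, 3, 4}  B2 = {1, 2, 3}
Tree: B1–B2
Each bag holds 3 vertices, so the decomposition has width 2, which upper-bounds the treewidth. For the lower bound, G contains the cycle 3–4–1–2–3, so G is not a forest; only forests have treewidth ≤ 1, hence tw(G) ≥ 2. The upper and lower bounds meet at 2, so that is the treewidth.

2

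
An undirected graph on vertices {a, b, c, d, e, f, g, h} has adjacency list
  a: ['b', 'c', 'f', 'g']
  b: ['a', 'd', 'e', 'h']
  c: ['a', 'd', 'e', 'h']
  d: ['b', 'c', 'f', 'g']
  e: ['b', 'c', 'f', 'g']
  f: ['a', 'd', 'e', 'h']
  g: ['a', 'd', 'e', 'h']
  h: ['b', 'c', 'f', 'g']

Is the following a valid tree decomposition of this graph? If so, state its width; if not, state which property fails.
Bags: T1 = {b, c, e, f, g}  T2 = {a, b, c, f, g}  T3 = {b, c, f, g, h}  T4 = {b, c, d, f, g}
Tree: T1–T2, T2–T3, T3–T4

Yes; width 4.

Vertex coverage: the bags together contain {a, b, c, d, e, f, g, h}, the full vertex set. Edge coverage: each edge of G has both endpoints in at least one bag. Running intersection: for every vertex, the bags containing it form a connected subtree. All three properties hold, so this is a valid tree decomposition of width max|bag| − 1 = 4, and hence tw(G) ≤ 4.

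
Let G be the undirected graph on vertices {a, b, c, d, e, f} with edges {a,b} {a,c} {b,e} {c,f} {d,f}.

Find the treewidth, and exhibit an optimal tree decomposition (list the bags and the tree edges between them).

Treewidth 1.
One optimal decomposition is:
Bags: B1 = {d, f}  B2 = {c, f}  B3 = {a, c}  B4 = {a, b}  B5 = {b, e}
Tree: B1–B2, B2–B3, B3–B4, B4–B5

The largest bag has 2 vertices, giving width 1; this decomposition certifies tw(G) ≤ 1. G has an edge, so its treewidth is at least 1. Hence tw(G) = 1 exactly.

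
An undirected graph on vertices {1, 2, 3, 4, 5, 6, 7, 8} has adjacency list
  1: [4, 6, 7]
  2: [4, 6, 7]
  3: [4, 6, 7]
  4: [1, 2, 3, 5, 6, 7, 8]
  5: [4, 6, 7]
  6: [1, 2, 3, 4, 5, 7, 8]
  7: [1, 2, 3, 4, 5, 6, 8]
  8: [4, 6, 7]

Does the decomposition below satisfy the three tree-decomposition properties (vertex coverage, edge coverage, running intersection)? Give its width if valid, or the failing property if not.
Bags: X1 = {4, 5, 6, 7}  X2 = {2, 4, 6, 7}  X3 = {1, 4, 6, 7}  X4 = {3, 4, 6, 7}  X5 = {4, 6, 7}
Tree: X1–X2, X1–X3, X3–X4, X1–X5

A tree decomposition must satisfy three properties: every vertex lies in some bag; for every edge, both endpoints lie together in some bag; and for every vertex, the bags containing it form a connected subtree. Here vertex 8 appears in no bag, so the decomposition is invalid.

No — vertex 8 appears in no bag.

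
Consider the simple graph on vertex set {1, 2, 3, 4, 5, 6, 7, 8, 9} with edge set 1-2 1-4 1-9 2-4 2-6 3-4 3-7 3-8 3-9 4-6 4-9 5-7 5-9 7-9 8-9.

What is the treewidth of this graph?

2

A width-2 tree decomposition is:
Bags: B1 = {3, 7, 9}  B2 = {5, 7, 9}  B3 = {3, 4, 9}  B4 = {3, 8, 9}  B5 = {1, 4, 9}  B6 = {1, 2, 4}  B7 = {2, 4, 6}
Tree: B1–B2, B1–B3, B3–B4, B3–B5, B5–B6, B6–B7
Every bag has size at most 3, so the width is 3 − 1 = 2 and tw(G) ≤ 2. On the other hand G contains the 3-clique {1, 4, 9}. A clique must lie in a single bag of any decomposition, so no decomposition can have width below 2. Hence tw(G) = 2 exactly.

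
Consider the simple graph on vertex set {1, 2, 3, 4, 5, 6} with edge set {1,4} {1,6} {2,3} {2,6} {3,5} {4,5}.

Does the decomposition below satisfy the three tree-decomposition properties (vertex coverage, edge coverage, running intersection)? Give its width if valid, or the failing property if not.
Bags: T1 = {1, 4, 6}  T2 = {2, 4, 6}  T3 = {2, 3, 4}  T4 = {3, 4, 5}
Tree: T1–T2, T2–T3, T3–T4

Yes; width 2.

Every vertex of G appears in some bag (union = {1, 2, 3, 4, 5, 6}); every edge is covered by a bag; and for each vertex v the set of bags containing v is connected in the bag tree. The decomposition is therefore valid. The largest bag has 3 vertices, so the width is 2.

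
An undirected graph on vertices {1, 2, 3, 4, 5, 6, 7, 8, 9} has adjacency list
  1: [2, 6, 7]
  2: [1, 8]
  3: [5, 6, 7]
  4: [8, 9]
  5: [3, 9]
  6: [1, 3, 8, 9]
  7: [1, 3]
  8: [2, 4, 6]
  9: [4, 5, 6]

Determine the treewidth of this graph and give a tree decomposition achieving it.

Treewidth 3.
One such decomposition:
Bags: B1 = {1, 3, 5, 7}  B2 = {1, 3, 5, 6}  B3 = {1, 5, 6, 9}  B4 = {1, 2, 6, 9}  B5 = {2, 6, 8, 9}  B6 = {2, 4, 8, 9}
Tree: B1–B2, B2–B3, B3–B4, B4–B5, B5–B6

Each bag holds 4 vertices, so the decomposition has width 3, which upper-bounds the treewidth. For the lower bound: the 4 vertex sets {3,5,7}, {1}, {6}, {2,4,8,9} are disjoint, each induces a connected subgraph, and every pair is joined by at least one edge of G. Contracting each set to a single vertex therefore yields K_{4} as a minor, and since treewidth is minor-monotone, tw(G) ≥ tw(K_{4}) = 3. The upper and lower bounds meet at 3, so that is the treewidth.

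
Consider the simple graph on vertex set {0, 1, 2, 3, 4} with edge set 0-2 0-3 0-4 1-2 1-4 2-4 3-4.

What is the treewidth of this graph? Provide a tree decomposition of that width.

The largest bag has 3 vertices, giving width 2; this decomposition certifies tw(G) ≤ 2. On the other hand G contains the 3-clique {0, 2, 4}. A clique must lie in a single bag of any decomposition, so no decomposition can have width below 2. Therefore the treewidth is 2.

Treewidth 2.
Bags: B1 = {0, 2, 4}  B2 = {0, 3, 4}  B3 = {1, 2, 4}
Tree: B1–B2, B1–B3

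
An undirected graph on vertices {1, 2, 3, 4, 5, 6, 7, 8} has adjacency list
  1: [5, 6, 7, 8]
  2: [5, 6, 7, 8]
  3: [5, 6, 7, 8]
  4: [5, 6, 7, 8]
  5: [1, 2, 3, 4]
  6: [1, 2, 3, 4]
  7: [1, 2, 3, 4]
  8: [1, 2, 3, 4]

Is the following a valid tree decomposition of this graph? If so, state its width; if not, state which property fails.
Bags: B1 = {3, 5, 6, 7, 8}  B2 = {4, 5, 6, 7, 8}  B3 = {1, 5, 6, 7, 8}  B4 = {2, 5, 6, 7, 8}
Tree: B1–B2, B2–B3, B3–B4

Vertex coverage: the bags together contain {1, 2, 3, 4, 5, 6, 7, 8}, the full vertex set. Edge coverage: each edge of G has both endpoints in at least one bag. Running intersection: for every vertex, the bags containing it form a connected subtree. All three properties hold, so this is a valid tree decomposition of width max|bag| − 1 = 4, and hence tw(G) ≤ 4.

Yes; width 4.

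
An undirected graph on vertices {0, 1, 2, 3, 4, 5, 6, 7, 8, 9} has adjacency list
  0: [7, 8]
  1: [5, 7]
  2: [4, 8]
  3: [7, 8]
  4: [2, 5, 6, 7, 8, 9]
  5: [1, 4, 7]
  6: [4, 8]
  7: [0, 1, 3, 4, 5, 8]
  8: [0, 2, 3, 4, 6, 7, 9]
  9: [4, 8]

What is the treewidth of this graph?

2

A width-2 tree decomposition is:
Bags: B1 = {4, 7, 8}  B2 = {4, 8, 9}  B3 = {4, 6, 8}  B4 = {0, 7, 8}  B5 = {4, 5, 7}  B6 = {1, 5, 7}  B7 = {3, 7, 8}  B8 = {2, 4, 8}
Tree: B1–B2, B1–B3, B1–B4, B1–B5, B5–B6, B1–B7, B3–B8
The largest bag has 3 vertices, giving width 2; this decomposition certifies tw(G) ≤ 2. Conversely, {0, 7, 8} is a clique of size 3, and the vertices of any clique must share a bag in every tree decomposition; so some bag has ≥ 3 vertices and tw(G) ≥ 2. Hence tw(G) = 2 exactly.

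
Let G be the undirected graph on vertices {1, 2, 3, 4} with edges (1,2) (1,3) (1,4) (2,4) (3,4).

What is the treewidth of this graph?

2

A width-2 tree decomposition is:
Bags: B1 = {1, 2, 4}  B2 = {1, 3, 4}
Tree: B1–B2
Each bag holds 3 vertices, so the decomposition has width 2, which upper-bounds the treewidth. Conversely, {1, 2, 4} is a clique of size 3, and the vertices of any clique must share a bag in every tree decomposition; so some bag has ≥ 3 vertices and tw(G) ≥ 2. Hence tw(G) = 2 exactly.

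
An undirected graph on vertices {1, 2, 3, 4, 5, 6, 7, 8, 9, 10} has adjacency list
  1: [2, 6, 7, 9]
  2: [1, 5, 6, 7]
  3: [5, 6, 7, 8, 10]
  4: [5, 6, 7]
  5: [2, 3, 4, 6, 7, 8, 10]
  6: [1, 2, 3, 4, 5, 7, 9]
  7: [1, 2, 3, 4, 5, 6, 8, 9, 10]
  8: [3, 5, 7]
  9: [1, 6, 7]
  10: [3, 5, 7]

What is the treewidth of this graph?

A width-3 tree decomposition is:
Bags: B1 = {2, 5, 6, 7}  B2 = {1, 2, 6, 7}  B3 = {3, 5, 6, 7}  B4 = {3, 5, 7, 8}  B5 = {4, 5, 6, 7}  B6 = {1, 6, 7, 9}  B7 = {3, 5, 7, 10}
Tree: B1–B2, B1–B3, B3–B4, B3–B5, B2–B6, B3–B7
Every bag has size at most 4, so the width is 4 − 1 = 3 and tw(G) ≤ 3. On the other hand G contains the 4-clique {1, 6, 7, 9}. A clique must lie in a single bag of any decomposition, so no decomposition can have width below 3. Hence tw(G) = 3 exactly.

3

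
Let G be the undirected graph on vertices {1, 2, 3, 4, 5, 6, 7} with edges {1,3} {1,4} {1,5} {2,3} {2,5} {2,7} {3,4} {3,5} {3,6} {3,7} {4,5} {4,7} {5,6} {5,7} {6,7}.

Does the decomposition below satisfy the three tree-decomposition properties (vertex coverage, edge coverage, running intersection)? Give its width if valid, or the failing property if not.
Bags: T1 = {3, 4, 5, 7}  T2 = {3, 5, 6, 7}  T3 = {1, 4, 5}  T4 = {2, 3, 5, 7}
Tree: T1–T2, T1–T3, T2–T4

A tree decomposition must satisfy three properties: every vertex lies in some bag; for every edge, both endpoints lie together in some bag; and for every vertex, the bags containing it form a connected subtree. Here edge (3,1) lies in no bag, so the decomposition is invalid.

No — edge (3,1) lies in no bag.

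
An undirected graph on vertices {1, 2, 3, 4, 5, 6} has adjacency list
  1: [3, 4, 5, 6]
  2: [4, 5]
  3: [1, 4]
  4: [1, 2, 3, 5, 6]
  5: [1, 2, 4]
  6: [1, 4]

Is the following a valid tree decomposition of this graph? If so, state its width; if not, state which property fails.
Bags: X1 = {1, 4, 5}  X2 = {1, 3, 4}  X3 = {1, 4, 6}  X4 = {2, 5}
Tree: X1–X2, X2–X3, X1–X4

No — edge (4,2) lies in no bag.

A tree decomposition must satisfy three properties: every vertex lies in some bag; for every edge, both endpoints lie together in some bag; and for every vertex, the bags containing it form a connected subtree. Here edge (4,2) lies in no bag, so the decomposition is invalid.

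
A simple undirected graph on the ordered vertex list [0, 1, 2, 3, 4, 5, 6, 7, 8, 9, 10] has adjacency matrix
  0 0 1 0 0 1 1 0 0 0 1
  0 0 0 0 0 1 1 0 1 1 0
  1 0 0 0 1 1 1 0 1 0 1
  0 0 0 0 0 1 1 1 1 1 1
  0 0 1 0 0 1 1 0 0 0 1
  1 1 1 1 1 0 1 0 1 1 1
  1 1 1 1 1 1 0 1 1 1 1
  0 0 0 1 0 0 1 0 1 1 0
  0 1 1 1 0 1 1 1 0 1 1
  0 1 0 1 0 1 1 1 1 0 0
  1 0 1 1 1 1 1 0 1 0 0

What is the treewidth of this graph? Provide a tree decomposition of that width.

Every bag has size at most 5, so the width is 5 − 1 = 4 and tw(G) ≤ 4. On the other hand G contains the 5-clique {0, 2, 5, 6, 10}. A clique must lie in a single bag of any decomposition, so no decomposition can have width below 4. Combining the bounds, tw(G) = 4.

Treewidth 4.
One optimal decomposition is:
Bags: B1 = {3, 5, 6, 8, 10}  B2 = {3, 5, 6, 8, 9}  B3 = {2, 5, 6, 8, 10}  B4 = {1, 5, 6, 8, 9}  B5 = {2, 4, 5, 6, 10}  B6 = {3, 6, 7, 8, 9}  B7 = {0, 2, 5, 6, 10}
Tree: B1–B2, B1–B3, B2–B4, B3–B5, B2–B6, B5–B7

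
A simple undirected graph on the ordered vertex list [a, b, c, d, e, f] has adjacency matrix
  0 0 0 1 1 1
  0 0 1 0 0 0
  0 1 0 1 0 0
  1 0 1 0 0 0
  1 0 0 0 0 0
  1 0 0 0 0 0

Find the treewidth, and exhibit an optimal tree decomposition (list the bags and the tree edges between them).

Every bag has size at most 2, so the width is 2 − 1 = 1 and tw(G) ≤ 1. G has an edge, so its treewidth is at least 1. The upper and lower bounds meet at 1, so that is the treewidth.

Treewidth 1.
Bags: B1 = {a, f}  B2 = {a, e}  B3 = {a, d}  B4 = {c, d}  B5 = {b, c}
Tree: B1–B2, B2–B3, B3–B4, B4–B5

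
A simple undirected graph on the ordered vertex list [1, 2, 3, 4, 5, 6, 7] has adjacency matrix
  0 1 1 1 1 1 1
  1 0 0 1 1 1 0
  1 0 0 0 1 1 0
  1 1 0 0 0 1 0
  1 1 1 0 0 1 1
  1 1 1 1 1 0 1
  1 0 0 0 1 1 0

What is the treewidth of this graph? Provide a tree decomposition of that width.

The largest bag has 4 vertices, giving width 3; this decomposition certifies tw(G) ≤ 3. Conversely, {1, 2, 4, 6} is a clique of size 4, and the vertices of any clique must share a bag in every tree decomposition; so some bag has ≥ 4 vertices and tw(G) ≥ 3. Therefore the treewidth is 3.

Treewidth 3.
One optimal decomposition is:
Bags: B1 = {1, 2, 5, 6}  B2 = {1, 5, 6, 7}  B3 = {1, 3, 5, 6}  B4 = {1, 2, 4, 6}
Tree: B1–B2, B1–B3, B1–B4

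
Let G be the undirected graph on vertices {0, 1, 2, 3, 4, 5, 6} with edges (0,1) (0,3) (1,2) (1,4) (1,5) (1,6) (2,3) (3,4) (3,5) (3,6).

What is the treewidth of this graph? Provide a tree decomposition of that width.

Every bag has size at most 3, so the width is 3 − 1 = 2 and tw(G) ≤ 2. The edges 3–2–1–4–3 form a cycle, so G is not a tree and its treewidth is at least 2. The upper and lower bounds meet at 2, so that is the treewidth.

Treewidth 2.
One such decomposition:
Bags: B1 = {1, 2, 3}  B2 = {1, 3, 4}  B3 = {1, 3, 5}  B4 = {0, 1, 3}  B5 = {1, 3, 6}
Tree: B1–B2, B2–B3, B3–B4, B4–B5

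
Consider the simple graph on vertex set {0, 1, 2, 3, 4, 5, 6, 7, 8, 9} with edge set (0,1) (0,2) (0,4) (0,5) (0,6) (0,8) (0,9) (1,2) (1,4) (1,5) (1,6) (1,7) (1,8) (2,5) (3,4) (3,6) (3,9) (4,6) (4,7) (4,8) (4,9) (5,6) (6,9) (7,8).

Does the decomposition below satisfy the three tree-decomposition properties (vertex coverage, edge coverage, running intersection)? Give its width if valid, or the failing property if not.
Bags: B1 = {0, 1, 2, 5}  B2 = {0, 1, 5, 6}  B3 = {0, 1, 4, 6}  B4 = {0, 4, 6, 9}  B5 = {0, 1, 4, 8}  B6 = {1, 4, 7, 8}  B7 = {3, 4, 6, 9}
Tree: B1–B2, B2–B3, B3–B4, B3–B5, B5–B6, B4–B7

Yes; width 3.

Every vertex of G appears in some bag (union = {0, 1, 2, 3, 4, 5, 6, 7, 8, 9}); every edge is covered by a bag; and for each vertex v the set of bags containing v is connected in the bag tree. The decomposition is therefore valid. The largest bag has 4 vertices, so the width is 3.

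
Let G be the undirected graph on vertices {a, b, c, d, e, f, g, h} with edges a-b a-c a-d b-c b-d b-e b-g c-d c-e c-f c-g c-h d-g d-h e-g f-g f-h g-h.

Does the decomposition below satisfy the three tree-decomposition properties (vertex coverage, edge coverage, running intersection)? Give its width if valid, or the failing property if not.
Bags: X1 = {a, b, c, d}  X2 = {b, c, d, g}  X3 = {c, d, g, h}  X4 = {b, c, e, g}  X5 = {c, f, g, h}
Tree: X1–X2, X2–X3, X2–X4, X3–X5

Every vertex of G appears in some bag (union = {a, b, c, d, e, f, g, h}); every edge is covered by a bag; and for each vertex v the set of bags containing v is connected in the bag tree. The decomposition is therefore valid. The largest bag has 4 vertices, so the width is 3.

Yes; width 3.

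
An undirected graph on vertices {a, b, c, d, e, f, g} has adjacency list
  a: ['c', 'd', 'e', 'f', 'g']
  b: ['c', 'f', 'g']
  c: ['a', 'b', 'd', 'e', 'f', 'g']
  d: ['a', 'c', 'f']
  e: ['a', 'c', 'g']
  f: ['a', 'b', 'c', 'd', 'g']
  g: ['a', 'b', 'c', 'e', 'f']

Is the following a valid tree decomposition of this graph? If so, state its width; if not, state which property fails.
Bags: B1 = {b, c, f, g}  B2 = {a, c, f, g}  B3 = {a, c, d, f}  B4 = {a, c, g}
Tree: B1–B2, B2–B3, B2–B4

No — vertex e appears in no bag.

A tree decomposition must satisfy three properties: every vertex lies in some bag; for every edge, both endpoints lie together in some bag; and for every vertex, the bags containing it form a connected subtree. Here vertex e appears in no bag, so the decomposition is invalid.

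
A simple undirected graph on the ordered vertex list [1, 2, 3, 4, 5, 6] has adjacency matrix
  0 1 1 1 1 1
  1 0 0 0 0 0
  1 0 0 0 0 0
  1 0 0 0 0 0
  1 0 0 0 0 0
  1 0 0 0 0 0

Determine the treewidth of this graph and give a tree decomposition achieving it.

Each bag holds 2 vertices, so the decomposition has width 1, which upper-bounds the treewidth. Any graph with an edge has treewidth ≥ 1, and G has the edge 1–4. Combining the bounds, tw(G) = 1.

Treewidth 1.
One such decomposition:
Bags: B1 = {1, 4}  B2 = {1, 6}  B3 = {1, 2}  B4 = {1, 5}  B5 = {1, 3}
Tree: B1–B2, B1–B3, B1–B4, B1–B5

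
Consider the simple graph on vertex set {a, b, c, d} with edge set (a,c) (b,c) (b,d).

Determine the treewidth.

1

A width-1 tree decomposition is:
Bags: B1 = {a, c}  B2 = {b, c}  B3 = {b, d}
Tree: B1–B2, B2–B3
Each bag holds 2 vertices, so the decomposition has width 1, which upper-bounds the treewidth. Since G has at least one edge (e.g. a–c), it is not an edgeless graph, so tw(G) ≥ 1. Hence tw(G) = 1 exactly.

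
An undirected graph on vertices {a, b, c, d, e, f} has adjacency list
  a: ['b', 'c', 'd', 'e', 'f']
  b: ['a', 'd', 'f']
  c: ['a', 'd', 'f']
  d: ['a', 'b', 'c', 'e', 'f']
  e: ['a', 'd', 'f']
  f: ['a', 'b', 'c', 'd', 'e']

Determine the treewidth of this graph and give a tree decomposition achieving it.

Treewidth 3.
One such decomposition:
Bags: B1 = {a, c, d, f}  B2 = {a, d, e, f}  B3 = {a, b, d, f}
Tree: B1–B2, B1–B3

Every bag has size at most 4, so the width is 4 − 1 = 3 and tw(G) ≤ 3. For the lower bound, the 4 vertices {a, d, e, f} are pairwise adjacent, and any tree decomposition puts a clique entirely inside one bag — forcing width ≥ 3. Combining the bounds, tw(G) = 3.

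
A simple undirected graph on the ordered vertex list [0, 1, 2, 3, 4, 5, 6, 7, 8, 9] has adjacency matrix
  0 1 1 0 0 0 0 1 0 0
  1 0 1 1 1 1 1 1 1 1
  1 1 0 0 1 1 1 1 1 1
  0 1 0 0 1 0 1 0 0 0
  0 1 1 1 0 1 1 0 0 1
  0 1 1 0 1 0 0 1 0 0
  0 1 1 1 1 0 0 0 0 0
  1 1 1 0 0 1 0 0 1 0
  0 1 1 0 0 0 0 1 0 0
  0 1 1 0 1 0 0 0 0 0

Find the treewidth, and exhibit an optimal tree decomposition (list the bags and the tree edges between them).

Every bag has size at most 4, so the width is 4 − 1 = 3 and tw(G) ≤ 3. For the lower bound, the 4 vertices {0, 1, 2, 7} are pairwise adjacent, and any tree decomposition puts a clique entirely inside one bag — forcing width ≥ 3. Combining the bounds, tw(G) = 3.

Treewidth 3.
One such decomposition:
Bags: B1 = {1, 2, 4, 6}  B2 = {1, 2, 4, 5}  B3 = {1, 2, 4, 9}  B4 = {1, 2, 5, 7}  B5 = {1, 2, 7, 8}  B6 = {0, 1, 2, 7}  B7 = {1, 3, 4, 6}
Tree: B1–B2, B1–B3, B2–B4, B4–B5, B4–B6, B1–B7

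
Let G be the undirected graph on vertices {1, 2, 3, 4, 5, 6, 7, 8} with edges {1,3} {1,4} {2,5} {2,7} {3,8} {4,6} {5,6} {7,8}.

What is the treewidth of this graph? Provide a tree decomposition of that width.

The largest bag has 3 vertices, giving width 2; this decomposition certifies tw(G) ≤ 2. For the lower bound, G contains the cycle 5–6–4–1–3–8–7–2–5, so G is not a forest; only forests have treewidth ≤ 1, hence tw(G) ≥ 2. Hence tw(G) = 2 exactly.

Treewidth 2.
One optimal decomposition is:
Bags: B1 = {4, 5, 6}  B2 = {1, 4, 5}  B3 = {1, 3, 5}  B4 = {3, 5, 8}  B5 = {5, 7, 8}  B6 = {2, 5, 7}
Tree: B1–B2, B2–B3, B3–B4, B4–B5, B5–B6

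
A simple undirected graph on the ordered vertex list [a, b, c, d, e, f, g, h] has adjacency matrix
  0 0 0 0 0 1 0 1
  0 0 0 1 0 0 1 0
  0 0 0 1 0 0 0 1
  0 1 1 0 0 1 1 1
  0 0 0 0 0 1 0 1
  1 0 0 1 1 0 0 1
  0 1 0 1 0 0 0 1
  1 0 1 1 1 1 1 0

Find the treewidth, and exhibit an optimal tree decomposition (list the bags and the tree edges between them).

Every bag has size at most 3, so the width is 3 − 1 = 2 and tw(G) ≤ 2. Conversely, {d, g, h} is a clique of size 3, and the vertices of any clique must share a bag in every tree decomposition; so some bag has ≥ 3 vertices and tw(G) ≥ 2. Therefore the treewidth is 2.

Treewidth 2.
One optimal decomposition is:
Bags: B1 = {b, d, g}  B2 = {d, g, h}  B3 = {d, f, h}  B4 = {e, f, h}  B5 = {a, f, h}  B6 = {c, d, h}
Tree: B1–B2, B2–B3, B3–B4, B3–B5, B3–B6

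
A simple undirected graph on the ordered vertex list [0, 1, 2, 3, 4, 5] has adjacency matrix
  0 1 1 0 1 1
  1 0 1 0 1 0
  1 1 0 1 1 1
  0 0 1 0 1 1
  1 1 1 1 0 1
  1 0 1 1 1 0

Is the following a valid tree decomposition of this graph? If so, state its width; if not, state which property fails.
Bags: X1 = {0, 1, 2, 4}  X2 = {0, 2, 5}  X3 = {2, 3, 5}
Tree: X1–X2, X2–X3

No — edge (4,5) lies in no bag.

A tree decomposition must satisfy three properties: every vertex lies in some bag; for every edge, both endpoints lie together in some bag; and for every vertex, the bags containing it form a connected subtree. Here edge (4,5) lies in no bag, so the decomposition is invalid.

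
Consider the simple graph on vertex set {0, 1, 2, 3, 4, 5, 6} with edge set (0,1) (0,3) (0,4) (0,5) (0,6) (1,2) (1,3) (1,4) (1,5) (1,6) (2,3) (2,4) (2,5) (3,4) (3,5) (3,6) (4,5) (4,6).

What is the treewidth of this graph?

A width-4 tree decomposition is:
Bags: B1 = {0, 1, 3, 4, 6}  B2 = {0, 1, 3, 4, 5}  B3 = {1, 2, 3, 4, 5}
Tree: B1–B2, B2–B3
The largest bag has 5 vertices, giving width 4; this decomposition certifies tw(G) ≤ 4. On the other hand G contains the 5-clique {0, 1, 3, 4, 5}. A clique must lie in a single bag of any decomposition, so no decomposition can have width below 4. Therefore the treewidth is 4.

4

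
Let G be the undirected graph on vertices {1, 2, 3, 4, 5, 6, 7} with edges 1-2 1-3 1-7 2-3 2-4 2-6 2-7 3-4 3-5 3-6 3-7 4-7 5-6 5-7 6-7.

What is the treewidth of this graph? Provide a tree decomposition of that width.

Treewidth 3.
One such decomposition:
Bags: B1 = {2, 3, 4, 7}  B2 = {2, 3, 6, 7}  B3 = {1, 2, 3, 7}  B4 = {3, 5, 6, 7}
Tree: B1–B2, B1–B3, B2–B4

Every bag has size at most 4, so the width is 4 − 1 = 3 and tw(G) ≤ 3. For the lower bound, the 4 vertices {1, 2, 3, 7} are pairwise adjacent, and any tree decomposition puts a clique entirely inside one bag — forcing width ≥ 3. The upper and lower bounds meet at 3, so that is the treewidth.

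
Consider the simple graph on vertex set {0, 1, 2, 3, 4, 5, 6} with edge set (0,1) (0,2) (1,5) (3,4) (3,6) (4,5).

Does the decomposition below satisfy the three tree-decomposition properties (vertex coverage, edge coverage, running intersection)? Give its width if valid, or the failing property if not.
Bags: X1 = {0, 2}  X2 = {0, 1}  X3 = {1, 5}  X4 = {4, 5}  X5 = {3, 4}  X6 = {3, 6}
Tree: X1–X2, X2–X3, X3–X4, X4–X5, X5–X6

Yes; width 1.

Checking the three conditions: (i) the bags cover all of {0, 1, 2, 3, 4, 5, 6}; (ii) for each edge, some bag contains both endpoints; (iii) the bags containing any fixed vertex form a subtree. All hold, so the decomposition is valid with width 2 − 1 = 1.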